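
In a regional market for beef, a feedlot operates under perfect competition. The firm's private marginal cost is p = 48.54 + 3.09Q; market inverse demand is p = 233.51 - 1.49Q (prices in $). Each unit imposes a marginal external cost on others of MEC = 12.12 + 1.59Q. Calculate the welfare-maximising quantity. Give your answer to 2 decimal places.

Social marginal cost = private MC + MEC = 60.66 + 4.68Q.
Set SMC = demand: 60.66 + 4.68Q = 233.51 - 1.49Q → Q* = 28.0146.

Q* = 28.01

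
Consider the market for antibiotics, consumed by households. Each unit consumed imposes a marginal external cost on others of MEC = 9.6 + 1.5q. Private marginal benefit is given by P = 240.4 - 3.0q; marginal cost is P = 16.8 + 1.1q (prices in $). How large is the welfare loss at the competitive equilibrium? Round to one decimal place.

Market equilibrium (private): 16.8 + 1.1q = 240.4 - 3.0q → q_m = 54.5366.
Social marginal benefit = demand − MEC = 230.8 - 4.5q.
Set SMB = MC: 230.8 - 4.5q = 16.8 + 1.1q → q* = 38.2143.
Height of the DWL triangle at q_m is MC(q_m) − SMB(q_m) = MEC(q_m) = 91.4049.
DWL = ½ × 16.3223 × 91.4049 = 745.9691.

DWL = $746.0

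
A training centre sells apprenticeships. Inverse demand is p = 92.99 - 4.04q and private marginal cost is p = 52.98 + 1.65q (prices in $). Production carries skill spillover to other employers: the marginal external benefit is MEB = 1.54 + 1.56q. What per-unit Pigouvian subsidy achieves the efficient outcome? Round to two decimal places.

subsidy = $17.23 per unit

Social marginal cost = private MC − MEB = 51.44 + 0.09q.
Set SMC = demand: 51.44 + 0.09q = 92.99 - 4.04q → q* = 10.0605.
The Pigouvian subsidy equals MEB at q*: 1.54 + 1.56×10.0605 = 17.2344.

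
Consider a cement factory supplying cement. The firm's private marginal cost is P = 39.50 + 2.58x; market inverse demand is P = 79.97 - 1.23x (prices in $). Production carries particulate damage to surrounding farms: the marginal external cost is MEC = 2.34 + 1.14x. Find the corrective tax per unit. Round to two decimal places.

Social marginal cost = private MC + MEC = 41.84 + 3.72x.
Set SMC = demand: 41.84 + 3.72x = 79.97 - 1.23x → x* = 7.7030.
The Pigouvian tax equals MEC at x*: 2.34 + 1.14×7.7030 = 11.1214.

tax = $11.12 per unit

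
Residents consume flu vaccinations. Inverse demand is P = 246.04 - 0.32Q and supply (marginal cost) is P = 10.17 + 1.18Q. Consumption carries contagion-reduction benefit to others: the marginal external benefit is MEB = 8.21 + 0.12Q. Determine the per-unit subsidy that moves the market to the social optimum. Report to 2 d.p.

Social marginal benefit = demand + MEB = 254.25 - 0.20Q.
Set SMB = MC: 254.25 - 0.20Q = 10.17 + 1.18Q → Q* = 176.8696.
The Pigouvian subsidy equals MEB at Q*: 8.21 + 0.12×176.8696 = 29.4344.

subsidy = 29.43 per unit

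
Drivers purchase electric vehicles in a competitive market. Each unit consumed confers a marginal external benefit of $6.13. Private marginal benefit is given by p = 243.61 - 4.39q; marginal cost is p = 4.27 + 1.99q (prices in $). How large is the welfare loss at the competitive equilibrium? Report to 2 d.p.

Market equilibrium (private): 4.27 + 1.99q = 243.61 - 4.39q → q_m = 37.5141.
Social marginal benefit = demand + MEB = 249.74 - 4.39q.
Set SMB = MC: 249.74 - 4.39q = 4.27 + 1.99q → q* = 38.4749.
Between q* and q_m the wedge SMB − MC runs linearly from 0 to MEB(q_m), so the loss is a triangle.
DWL = ½ × 0.9608 × 6.1300 = 2.9449.

DWL = $2.94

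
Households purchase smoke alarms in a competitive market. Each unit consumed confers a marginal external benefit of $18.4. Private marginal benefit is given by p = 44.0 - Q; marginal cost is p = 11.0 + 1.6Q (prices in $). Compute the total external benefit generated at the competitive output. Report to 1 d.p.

$233.5

Market equilibrium (private): 11.0 + 1.6Q = 44.0 - Q → Q_m = 12.6923.
Total external benefit = MEB × Q_m = 18.4 × 12.6923 = 233.5383.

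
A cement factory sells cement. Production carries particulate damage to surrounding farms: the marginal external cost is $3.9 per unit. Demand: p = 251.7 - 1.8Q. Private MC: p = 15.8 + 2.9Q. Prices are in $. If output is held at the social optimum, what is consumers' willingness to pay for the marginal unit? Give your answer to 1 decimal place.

Social marginal cost = private MC + MEC = 19.7 + 2.9Q.
Set SMC = demand: 19.7 + 2.9Q = 251.7 - 1.8Q → Q* = 49.3617.
Consumer price on the demand curve at Q*: 251.7 − 1.8×49.3617 = 162.8489.

P = $162.8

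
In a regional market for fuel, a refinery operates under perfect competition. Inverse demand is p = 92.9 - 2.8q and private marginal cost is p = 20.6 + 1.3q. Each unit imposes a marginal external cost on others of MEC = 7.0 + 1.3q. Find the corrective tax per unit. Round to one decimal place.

tax = 22.7 per unit

Social marginal cost = private MC + MEC = 27.6 + 2.6q.
Set SMC = demand: 27.6 + 2.6q = 92.9 - 2.8q → q* = 12.0926.
The Pigouvian tax equals MEC at q*: 7.0 + 1.3×12.0926 = 22.7204.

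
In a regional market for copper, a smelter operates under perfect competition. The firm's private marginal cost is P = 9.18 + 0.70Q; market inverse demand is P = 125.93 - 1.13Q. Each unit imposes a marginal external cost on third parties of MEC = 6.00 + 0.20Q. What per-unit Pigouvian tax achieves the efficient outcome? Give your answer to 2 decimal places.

Social marginal cost = private MC + MEC = 15.18 + 0.90Q.
Set SMC = demand: 15.18 + 0.90Q = 125.93 - 1.13Q → Q* = 54.5567.
The Pigouvian tax equals MEC at Q*: 6.00 + 0.20×54.5567 = 16.9113.

tax = 16.91 per unit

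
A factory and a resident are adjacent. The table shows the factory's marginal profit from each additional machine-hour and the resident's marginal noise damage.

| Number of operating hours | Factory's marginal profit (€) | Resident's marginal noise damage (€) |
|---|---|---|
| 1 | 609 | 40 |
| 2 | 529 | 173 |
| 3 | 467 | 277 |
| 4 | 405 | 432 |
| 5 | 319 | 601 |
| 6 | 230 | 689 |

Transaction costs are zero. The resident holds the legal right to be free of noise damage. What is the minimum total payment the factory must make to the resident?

Efficient level: marginal profit ≥ marginal noise damage through level 3, so k* = 3.
With the resident holding the right, the factory must at least compensate total damage at k*: 40 + 173 + 277 = 490.

€490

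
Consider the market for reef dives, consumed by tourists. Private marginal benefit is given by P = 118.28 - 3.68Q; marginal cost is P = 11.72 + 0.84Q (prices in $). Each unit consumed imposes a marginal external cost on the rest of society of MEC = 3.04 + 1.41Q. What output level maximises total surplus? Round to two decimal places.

Social marginal benefit = demand − MEC = 115.24 - 5.09Q.
Set SMB = MC: 115.24 - 5.09Q = 11.72 + 0.84Q → Q* = 17.4570.

Q* = 17.46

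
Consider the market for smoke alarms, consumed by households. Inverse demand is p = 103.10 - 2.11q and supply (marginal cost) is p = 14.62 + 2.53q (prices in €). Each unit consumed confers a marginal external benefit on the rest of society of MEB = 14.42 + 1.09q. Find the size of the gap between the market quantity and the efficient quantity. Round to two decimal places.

9.92 units

Market equilibrium (private): 14.62 + 2.53q = 103.10 - 2.11q → q_m = 19.0690.
Social marginal benefit = demand + MEB = 117.52 - 1.02q.
Set SMB = MC: 117.52 - 1.02q = 14.62 + 2.53q → q* = 28.9859.
Gap = |19.0690 − 28.9859| = 9.9169.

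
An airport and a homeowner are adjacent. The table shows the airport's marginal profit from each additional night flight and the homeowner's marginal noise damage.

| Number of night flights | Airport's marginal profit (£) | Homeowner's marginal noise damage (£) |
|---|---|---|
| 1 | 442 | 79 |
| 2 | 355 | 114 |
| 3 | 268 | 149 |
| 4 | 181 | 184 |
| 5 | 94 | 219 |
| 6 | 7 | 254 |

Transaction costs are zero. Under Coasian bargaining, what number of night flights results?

Bargaining reaches the level where marginal profit last exceeds marginal noise damage.
That holds through level 3 (268 ≥ 149) but not at 4 (181 < 184).

3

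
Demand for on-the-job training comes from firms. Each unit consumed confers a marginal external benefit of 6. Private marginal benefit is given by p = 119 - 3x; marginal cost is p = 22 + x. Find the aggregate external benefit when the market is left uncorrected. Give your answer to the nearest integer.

Market equilibrium (private): 22 + x = 119 - 3x → x_m = 24.2500.
Total external benefit = MEB × x_m = 6 × 24.2500 = 145.5000.

146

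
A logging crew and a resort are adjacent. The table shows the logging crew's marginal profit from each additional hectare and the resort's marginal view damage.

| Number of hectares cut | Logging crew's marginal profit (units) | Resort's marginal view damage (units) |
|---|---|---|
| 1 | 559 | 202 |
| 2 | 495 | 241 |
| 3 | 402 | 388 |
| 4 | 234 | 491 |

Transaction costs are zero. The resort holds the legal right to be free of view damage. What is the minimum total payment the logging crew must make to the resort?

831

Efficient level: marginal profit ≥ marginal view damage through level 3, so k* = 3.
With the resort holding the right, the logging crew must at least compensate total damage at k*: 202 + 241 + 388 = 831.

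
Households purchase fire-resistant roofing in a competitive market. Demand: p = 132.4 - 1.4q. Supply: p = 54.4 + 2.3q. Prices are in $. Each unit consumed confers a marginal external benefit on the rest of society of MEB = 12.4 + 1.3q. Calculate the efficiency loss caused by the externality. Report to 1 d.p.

DWL = $330.1

Market equilibrium (private): 54.4 + 2.3q = 132.4 - 1.4q → q_m = 21.0811.
Social marginal benefit = demand + MEB = 144.8 - 0.1q.
Set SMB = MC: 144.8 - 0.1q = 54.4 + 2.3q → q* = 37.6667.
The loss is the area between SMB and MC from q* to q_m; with linear curves that's a triangle of height MEB(q_m).
DWL = ½ × 16.5856 × 39.8054 = 330.0982.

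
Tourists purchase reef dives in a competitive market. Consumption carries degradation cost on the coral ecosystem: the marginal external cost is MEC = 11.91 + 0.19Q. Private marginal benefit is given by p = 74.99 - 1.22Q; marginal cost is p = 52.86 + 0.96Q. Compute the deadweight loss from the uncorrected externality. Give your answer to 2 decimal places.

Market equilibrium (private): 52.86 + 0.96Q = 74.99 - 1.22Q → Q_m = 10.1514.
Social marginal benefit = demand − MEC = 63.08 - 1.41Q.
Set SMB = MC: 63.08 - 1.41Q = 52.86 + 0.96Q → Q* = 4.3122.
Between Q* and Q_m the wedge MC − SMB runs linearly from 0 to MEC(Q_m), so the loss is a triangle.
DWL = ½ × 5.8392 × 13.8388 = 40.4038.

DWL = 40.40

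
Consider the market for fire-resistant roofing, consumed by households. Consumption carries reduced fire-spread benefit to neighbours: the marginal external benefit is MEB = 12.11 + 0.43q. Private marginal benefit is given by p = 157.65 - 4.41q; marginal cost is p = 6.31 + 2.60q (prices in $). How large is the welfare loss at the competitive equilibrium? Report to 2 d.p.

DWL = $34.78

Market equilibrium (private): 6.31 + 2.60q = 157.65 - 4.41q → q_m = 21.5892.
Social marginal benefit = demand + MEB = 169.76 - 3.98q.
Set SMB = MC: 169.76 - 3.98q = 6.31 + 2.60q → q* = 24.8404.
Height of the DWL triangle at q_m is SMB(q_m) − MC(q_m) = MEB(q_m) = 21.3933.
DWL = ½ × 3.2512 × 21.3933 = 34.7769.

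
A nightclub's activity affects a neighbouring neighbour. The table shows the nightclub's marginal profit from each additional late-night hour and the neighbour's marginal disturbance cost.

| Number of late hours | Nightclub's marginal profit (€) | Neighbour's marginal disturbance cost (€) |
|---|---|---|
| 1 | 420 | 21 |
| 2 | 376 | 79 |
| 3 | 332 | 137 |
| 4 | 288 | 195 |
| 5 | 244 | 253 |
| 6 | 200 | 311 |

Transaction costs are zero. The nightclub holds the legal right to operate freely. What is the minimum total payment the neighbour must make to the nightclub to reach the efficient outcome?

Left alone the nightclub would choose level 6 (marginal profit stays positive).
Efficient level: k* = 4 (marginal profit ≥ marginal disturbance cost through 4).
The neighbour must at least cover the nightclub's forgone profit from cutting 6→4: 244 + 200 = 444.

€444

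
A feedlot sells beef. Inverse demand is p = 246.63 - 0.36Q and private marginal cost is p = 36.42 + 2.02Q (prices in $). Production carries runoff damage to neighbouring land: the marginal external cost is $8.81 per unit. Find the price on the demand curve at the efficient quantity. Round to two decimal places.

Social marginal cost = private MC + MEC = 45.23 + 2.02Q.
Set SMC = demand: 45.23 + 2.02Q = 246.63 - 0.36Q → Q* = 84.6218.
Consumer price on the demand curve at Q*: 246.63 − 0.36×84.6218 = 216.1662.

P = $216.17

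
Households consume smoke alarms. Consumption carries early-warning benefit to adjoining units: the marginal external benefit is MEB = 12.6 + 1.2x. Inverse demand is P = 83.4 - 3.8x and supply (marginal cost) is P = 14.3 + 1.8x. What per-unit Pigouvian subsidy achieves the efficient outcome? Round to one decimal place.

Social marginal benefit = demand + MEB = 96.0 - 2.6x.
Set SMB = MC: 96.0 - 2.6x = 14.3 + 1.8x → x* = 18.5682.
The Pigouvian subsidy equals MEB at x*: 12.6 + 1.2×18.5682 = 34.8818.

subsidy = 34.9 per unit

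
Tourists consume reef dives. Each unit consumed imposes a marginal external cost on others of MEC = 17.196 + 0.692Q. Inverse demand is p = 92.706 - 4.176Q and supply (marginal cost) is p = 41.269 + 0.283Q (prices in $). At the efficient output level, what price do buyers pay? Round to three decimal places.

P = $64.946

Social marginal benefit = demand − MEC = 75.510 - 4.868Q.
Set SMB = MC: 75.510 - 4.868Q = 41.269 + 0.283Q → Q* = 6.6474.
Consumer price on the demand curve at Q*: 92.706 − 4.176×6.6474 = 64.9465.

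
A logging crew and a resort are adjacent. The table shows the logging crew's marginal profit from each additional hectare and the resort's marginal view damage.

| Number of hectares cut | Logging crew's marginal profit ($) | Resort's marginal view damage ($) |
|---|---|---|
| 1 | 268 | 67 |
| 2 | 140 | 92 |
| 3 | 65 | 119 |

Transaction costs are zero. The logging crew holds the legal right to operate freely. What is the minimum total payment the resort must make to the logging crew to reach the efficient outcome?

Left alone the logging crew would choose level 3 (marginal profit stays positive).
Efficient level: k* = 2 (marginal profit ≥ marginal view damage through 2).
The resort must at least cover the logging crew's forgone profit from cutting 3→2: 65 = 65.

$65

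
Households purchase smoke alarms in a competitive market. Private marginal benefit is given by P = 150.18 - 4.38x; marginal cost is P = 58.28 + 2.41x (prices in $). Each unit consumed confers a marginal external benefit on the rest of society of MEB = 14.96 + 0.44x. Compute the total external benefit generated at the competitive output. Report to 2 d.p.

$242.78

Market equilibrium (private): 58.28 + 2.41x = 150.18 - 4.38x → x_m = 13.5346.
Total external benefit = ∫₀^{x_m} (14.96 + 0.44x) dx = 14.96×13.5346 + ½×0.44×13.5346² = 242.7784.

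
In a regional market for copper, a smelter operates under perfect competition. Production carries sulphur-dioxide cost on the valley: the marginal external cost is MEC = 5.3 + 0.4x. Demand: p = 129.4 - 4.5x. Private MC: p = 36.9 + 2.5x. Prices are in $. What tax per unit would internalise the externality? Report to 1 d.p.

tax = $10.0 per unit

Social marginal cost = private MC + MEC = 42.2 + 2.9x.
Set SMC = demand: 42.2 + 2.9x = 129.4 - 4.5x → x* = 11.7838.
The Pigouvian tax equals MEC at x*: 5.3 + 0.4×11.7838 = 10.0135.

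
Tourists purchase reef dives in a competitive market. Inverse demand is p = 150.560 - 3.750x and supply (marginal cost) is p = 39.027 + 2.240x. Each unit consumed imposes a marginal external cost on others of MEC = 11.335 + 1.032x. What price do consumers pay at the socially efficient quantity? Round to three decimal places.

P = 97.051

Social marginal benefit = demand − MEC = 139.225 - 4.782x.
Set SMB = MC: 139.225 - 4.782x = 39.027 + 2.240x → x* = 14.2692.
Consumer price on the demand curve at x*: 150.560 − 3.750×14.2692 = 97.0505.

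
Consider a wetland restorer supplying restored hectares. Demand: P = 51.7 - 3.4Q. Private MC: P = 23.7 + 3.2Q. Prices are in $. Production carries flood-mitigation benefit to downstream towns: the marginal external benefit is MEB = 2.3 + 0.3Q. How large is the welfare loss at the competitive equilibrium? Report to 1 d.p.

DWL = $1.0

Market equilibrium (private): 23.7 + 3.2Q = 51.7 - 3.4Q → Q_m = 4.2424.
Social marginal cost = private MC − MEB = 21.4 + 2.9Q.
Set SMC = demand: 21.4 + 2.9Q = 51.7 - 3.4Q → Q* = 4.8095.
Height of the DWL triangle at Q_m is demand(Q_m) − SMC(Q_m) = MEB(Q_m) = 3.5727.
DWL = ½ × 0.5671 × 3.5727 = 1.0130.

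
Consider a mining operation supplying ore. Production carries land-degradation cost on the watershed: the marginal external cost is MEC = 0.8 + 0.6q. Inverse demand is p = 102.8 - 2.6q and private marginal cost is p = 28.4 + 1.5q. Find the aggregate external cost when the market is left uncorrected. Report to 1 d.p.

Market equilibrium (private): 28.4 + 1.5q = 102.8 - 2.6q → q_m = 18.1463.
Total external cost = ∫₀^{q_m} (0.8 + 0.6q) dq = 0.8×18.1463 + ½×0.6×18.1463² = 113.3035.

113.3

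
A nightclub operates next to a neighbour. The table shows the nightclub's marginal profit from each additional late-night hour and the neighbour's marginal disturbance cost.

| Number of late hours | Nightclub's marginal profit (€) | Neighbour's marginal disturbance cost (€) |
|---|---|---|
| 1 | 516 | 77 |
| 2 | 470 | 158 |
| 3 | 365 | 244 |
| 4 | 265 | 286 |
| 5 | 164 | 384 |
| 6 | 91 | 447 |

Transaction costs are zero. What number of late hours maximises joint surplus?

Bargaining reaches the level where marginal profit last exceeds marginal disturbance cost.
That holds through level 3 (365 ≥ 244) but not at 4 (265 < 286).

3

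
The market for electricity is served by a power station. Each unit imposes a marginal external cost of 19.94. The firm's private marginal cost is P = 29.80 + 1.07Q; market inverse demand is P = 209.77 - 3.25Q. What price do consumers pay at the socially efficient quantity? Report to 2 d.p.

Social marginal cost = private MC + MEC = 49.74 + 1.07Q.
Set SMC = demand: 49.74 + 1.07Q = 209.77 - 3.25Q → Q* = 37.0440.
Consumer price on the demand curve at Q*: 209.77 − 3.25×37.0440 = 89.3770.

P = 89.38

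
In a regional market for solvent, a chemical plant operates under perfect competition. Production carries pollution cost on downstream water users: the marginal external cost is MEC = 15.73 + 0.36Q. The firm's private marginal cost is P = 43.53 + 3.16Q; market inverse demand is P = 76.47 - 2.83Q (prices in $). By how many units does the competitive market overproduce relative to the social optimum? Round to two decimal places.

2.79 units

Market equilibrium (private): 43.53 + 3.16Q = 76.47 - 2.83Q → Q_m = 5.4992.
Social marginal cost = private MC + MEC = 59.26 + 3.52Q.
Set SMC = demand: 59.26 + 3.52Q = 76.47 - 2.83Q → Q* = 2.7102.
Gap = |5.4992 − 2.7102| = 2.7890.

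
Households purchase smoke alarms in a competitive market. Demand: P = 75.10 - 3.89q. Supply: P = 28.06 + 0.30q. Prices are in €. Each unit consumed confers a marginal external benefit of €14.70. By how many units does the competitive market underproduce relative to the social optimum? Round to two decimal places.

Market equilibrium (private): 28.06 + 0.30q = 75.10 - 3.89q → q_m = 11.2267.
Social marginal benefit = demand + MEB = 89.80 - 3.89q.
Set SMB = MC: 89.80 - 3.89q = 28.06 + 0.30q → q* = 14.7351.
Gap = |11.2267 − 14.7351| = 3.5084.

3.51 units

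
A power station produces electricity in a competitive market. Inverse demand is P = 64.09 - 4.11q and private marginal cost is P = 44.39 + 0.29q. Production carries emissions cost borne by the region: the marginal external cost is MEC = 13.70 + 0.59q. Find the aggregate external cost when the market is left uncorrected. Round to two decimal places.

67.25

Market equilibrium (private): 44.39 + 0.29q = 64.09 - 4.11q → q_m = 4.4773.
Total external cost = ∫₀^{q_m} (13.70 + 0.59q) dq = 13.70×4.4773 + ½×0.59×4.4773² = 67.2526.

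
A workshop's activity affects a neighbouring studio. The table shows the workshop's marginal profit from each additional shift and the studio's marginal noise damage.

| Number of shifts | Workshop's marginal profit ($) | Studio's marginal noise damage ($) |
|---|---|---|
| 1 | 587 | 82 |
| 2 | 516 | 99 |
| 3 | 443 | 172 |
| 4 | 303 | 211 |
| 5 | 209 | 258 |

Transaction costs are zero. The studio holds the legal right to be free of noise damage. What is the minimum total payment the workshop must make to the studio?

Efficient level: marginal profit ≥ marginal noise damage through level 4, so k* = 4.
With the studio holding the right, the workshop must at least compensate total damage at k*: 82 + 99 + 172 + 211 = 564.

$564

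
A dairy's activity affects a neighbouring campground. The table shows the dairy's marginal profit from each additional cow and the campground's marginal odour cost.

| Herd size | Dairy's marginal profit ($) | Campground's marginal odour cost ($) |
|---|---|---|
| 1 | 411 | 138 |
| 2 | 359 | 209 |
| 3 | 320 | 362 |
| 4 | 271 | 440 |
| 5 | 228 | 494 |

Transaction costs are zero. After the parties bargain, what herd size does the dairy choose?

Bargaining reaches the level where marginal profit last exceeds marginal odour cost.
That holds through level 2 (359 ≥ 209) but not at 3 (320 < 362).

2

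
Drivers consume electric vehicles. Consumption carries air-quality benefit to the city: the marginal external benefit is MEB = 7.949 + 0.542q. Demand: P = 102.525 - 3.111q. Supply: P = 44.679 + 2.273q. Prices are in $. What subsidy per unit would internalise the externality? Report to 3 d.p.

Social marginal benefit = demand + MEB = 110.474 - 2.569q.
Set SMB = MC: 110.474 - 2.569q = 44.679 + 2.273q → q* = 13.5884.
The Pigouvian subsidy equals MEB at q*: 7.949 + 0.542×13.5884 = 15.3139.

subsidy = $15.314 per unit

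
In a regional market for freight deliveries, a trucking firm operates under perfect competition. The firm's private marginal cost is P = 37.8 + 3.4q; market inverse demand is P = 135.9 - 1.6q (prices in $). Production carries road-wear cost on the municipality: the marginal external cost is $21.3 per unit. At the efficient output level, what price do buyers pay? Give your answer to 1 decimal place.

Social marginal cost = private MC + MEC = 59.1 + 3.4q.
Set SMC = demand: 59.1 + 3.4q = 135.9 - 1.6q → q* = 15.3600.
Consumer price on the demand curve at q*: 135.9 − 1.6×15.3600 = 111.3240.

P = $111.3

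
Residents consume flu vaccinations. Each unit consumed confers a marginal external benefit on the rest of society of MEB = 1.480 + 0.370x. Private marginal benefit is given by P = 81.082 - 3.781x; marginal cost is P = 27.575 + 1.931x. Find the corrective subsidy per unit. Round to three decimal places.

subsidy = 5.289 per unit

Social marginal benefit = demand + MEB = 82.562 - 3.411x.
Set SMB = MC: 82.562 - 3.411x = 27.575 + 1.931x → x* = 10.2933.
The Pigouvian subsidy equals MEB at x*: 1.480 + 0.370×10.2933 = 5.2885.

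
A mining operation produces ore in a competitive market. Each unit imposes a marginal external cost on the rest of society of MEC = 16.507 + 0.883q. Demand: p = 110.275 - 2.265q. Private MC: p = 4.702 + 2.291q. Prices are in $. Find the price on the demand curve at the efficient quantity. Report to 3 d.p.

Social marginal cost = private MC + MEC = 21.209 + 3.174q.
Set SMC = demand: 21.209 + 3.174q = 110.275 - 2.265q → q* = 16.3754.
Consumer price on the demand curve at q*: 110.275 − 2.265×16.3754 = 73.1847.

P = $73.185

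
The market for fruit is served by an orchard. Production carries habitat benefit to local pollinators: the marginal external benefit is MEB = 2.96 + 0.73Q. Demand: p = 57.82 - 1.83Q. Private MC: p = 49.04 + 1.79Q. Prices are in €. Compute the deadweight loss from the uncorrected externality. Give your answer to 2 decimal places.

DWL = €3.87

Market equilibrium (private): 49.04 + 1.79Q = 57.82 - 1.83Q → Q_m = 2.4254.
Social marginal cost = private MC − MEB = 46.08 + 1.06Q.
Set SMC = demand: 46.08 + 1.06Q = 57.82 - 1.83Q → Q* = 4.0623.
The welfare-loss triangle has base |Q_m − Q*| and height MEB(Q_m) (the vertical gap between SMC and demand is zero at Q* and MEB at Q_m).
DWL = ½ × 1.6369 × 4.7306 = 3.8718.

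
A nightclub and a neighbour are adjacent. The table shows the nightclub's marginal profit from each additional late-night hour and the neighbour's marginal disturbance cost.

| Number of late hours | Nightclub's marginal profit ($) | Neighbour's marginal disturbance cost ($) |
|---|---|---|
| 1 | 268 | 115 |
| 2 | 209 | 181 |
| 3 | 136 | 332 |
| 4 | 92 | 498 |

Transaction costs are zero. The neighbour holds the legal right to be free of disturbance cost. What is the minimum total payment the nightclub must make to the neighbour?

Efficient level: marginal profit ≥ marginal disturbance cost through level 2, so k* = 2.
With the neighbour holding the right, the nightclub must at least compensate total damage at k*: 115 + 181 = 296.

$296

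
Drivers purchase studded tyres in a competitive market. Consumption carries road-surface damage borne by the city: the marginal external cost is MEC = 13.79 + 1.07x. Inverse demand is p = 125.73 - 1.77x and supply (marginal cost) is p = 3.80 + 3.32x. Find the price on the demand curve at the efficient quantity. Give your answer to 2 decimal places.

Social marginal benefit = demand − MEC = 111.94 - 2.84x.
Set SMB = MC: 111.94 - 2.84x = 3.80 + 3.32x → x* = 17.5552.
Consumer price on the demand curve at x*: 125.73 − 1.77×17.5552 = 94.6573.

P = 94.66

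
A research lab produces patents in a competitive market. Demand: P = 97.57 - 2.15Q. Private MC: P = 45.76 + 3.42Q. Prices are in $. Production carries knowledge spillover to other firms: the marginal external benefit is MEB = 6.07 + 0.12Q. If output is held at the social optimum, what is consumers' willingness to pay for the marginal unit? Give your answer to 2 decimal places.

Social marginal cost = private MC − MEB = 39.69 + 3.30Q.
Set SMC = demand: 39.69 + 3.30Q = 97.57 - 2.15Q → Q* = 10.6202.
Consumer price on the demand curve at Q*: 97.57 − 2.15×10.6202 = 74.7366.

P = $74.74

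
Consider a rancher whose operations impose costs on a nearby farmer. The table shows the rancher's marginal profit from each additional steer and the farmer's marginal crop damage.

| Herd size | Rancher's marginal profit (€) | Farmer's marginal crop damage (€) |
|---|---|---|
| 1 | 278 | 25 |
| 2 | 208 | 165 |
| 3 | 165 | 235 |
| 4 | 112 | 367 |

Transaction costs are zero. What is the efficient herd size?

2

Bargaining reaches the level where marginal profit last exceeds marginal crop damage.
That holds through level 2 (208 ≥ 165) but not at 3 (165 < 235).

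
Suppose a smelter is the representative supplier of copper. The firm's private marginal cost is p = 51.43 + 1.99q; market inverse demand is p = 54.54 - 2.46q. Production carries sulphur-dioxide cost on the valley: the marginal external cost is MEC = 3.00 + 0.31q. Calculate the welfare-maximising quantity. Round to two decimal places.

q* = 0.02

Social marginal cost = private MC + MEC = 54.43 + 2.30q.
Set SMC = demand: 54.43 + 2.30q = 54.54 - 2.46q → q* = 0.0231.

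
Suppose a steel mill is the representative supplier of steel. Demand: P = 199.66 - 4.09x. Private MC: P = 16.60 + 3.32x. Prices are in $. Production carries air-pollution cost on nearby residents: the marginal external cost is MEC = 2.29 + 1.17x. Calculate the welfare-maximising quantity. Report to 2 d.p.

Social marginal cost = private MC + MEC = 18.89 + 4.49x.
Set SMC = demand: 18.89 + 4.49x = 199.66 - 4.09x → x* = 21.0688.

x* = 21.07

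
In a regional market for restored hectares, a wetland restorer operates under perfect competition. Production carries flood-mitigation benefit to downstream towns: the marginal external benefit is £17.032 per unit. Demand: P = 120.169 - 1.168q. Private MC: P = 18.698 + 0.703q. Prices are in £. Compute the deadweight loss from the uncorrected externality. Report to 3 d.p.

DWL = £77.522

Market equilibrium (private): 18.698 + 0.703q = 120.169 - 1.168q → q_m = 54.2336.
Social marginal cost = private MC − MEB = 1.666 + 0.703q.
Set SMC = demand: 1.666 + 0.703q = 120.169 - 1.168q → q* = 63.3367.
Between q* and q_m the wedge demand − SMC runs linearly from 0 to MEB(q_m), so the loss is a triangle.
DWL = ½ × 9.1031 × 17.0320 = 77.5220.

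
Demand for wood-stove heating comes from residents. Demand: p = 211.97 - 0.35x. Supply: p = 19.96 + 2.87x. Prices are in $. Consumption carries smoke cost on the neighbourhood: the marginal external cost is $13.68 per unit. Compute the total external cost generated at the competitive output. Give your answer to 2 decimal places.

$815.74

Market equilibrium (private): 19.96 + 2.87x = 211.97 - 0.35x → x_m = 59.6304.
Total external cost = MEC × x_m = 13.68 × 59.6304 = 815.7439.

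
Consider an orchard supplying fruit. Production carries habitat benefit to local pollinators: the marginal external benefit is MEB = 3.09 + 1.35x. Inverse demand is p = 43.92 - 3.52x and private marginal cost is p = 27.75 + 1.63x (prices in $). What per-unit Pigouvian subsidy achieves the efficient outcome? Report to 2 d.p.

Social marginal cost = private MC − MEB = 24.66 + 0.28x.
Set SMC = demand: 24.66 + 0.28x = 43.92 - 3.52x → x* = 5.0684.
The Pigouvian subsidy equals MEB at x*: 3.09 + 1.35×5.0684 = 9.9323.

subsidy = $9.93 per unit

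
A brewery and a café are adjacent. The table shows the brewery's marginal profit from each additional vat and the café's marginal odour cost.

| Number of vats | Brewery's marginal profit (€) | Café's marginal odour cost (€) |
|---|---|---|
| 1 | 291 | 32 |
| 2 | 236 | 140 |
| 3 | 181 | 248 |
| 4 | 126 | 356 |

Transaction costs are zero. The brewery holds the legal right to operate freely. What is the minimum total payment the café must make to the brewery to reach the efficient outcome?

€307

Left alone the brewery would choose level 4 (marginal profit stays positive).
Efficient level: k* = 2 (marginal profit ≥ marginal odour cost through 2).
The café must at least cover the brewery's forgone profit from cutting 4→2: 181 + 126 = 307.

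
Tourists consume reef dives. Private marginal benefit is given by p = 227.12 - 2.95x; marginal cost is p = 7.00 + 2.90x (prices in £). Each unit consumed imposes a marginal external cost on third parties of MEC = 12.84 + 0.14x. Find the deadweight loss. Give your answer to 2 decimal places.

DWL = £27.37

Market equilibrium (private): 7.00 + 2.90x = 227.12 - 2.95x → x_m = 37.6274.
Social marginal benefit = demand − MEC = 214.28 - 3.09x.
Set SMB = MC: 214.28 - 3.09x = 7.00 + 2.90x → x* = 34.6043.
The loss is the area between SMB and MC from x* to x_m; with linear curves that's a triangle of height MEC(x_m).
DWL = ½ × 3.0231 × 18.1078 = 27.3708.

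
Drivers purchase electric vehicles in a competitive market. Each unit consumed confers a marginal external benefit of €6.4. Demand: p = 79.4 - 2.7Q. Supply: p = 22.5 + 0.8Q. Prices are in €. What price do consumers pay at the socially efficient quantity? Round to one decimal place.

P = €30.6

Social marginal benefit = demand + MEB = 85.8 - 2.7Q.
Set SMB = MC: 85.8 - 2.7Q = 22.5 + 0.8Q → Q* = 18.0857.
Consumer price on the demand curve at Q*: 79.4 − 2.7×18.0857 = 30.5686.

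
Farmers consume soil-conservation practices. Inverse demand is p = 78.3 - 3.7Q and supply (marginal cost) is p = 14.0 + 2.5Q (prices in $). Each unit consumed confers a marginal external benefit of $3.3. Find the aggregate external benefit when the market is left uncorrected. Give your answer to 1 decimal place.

$34.2

Market equilibrium (private): 14.0 + 2.5Q = 78.3 - 3.7Q → Q_m = 10.3710.
Total external benefit = MEB × Q_m = 3.3 × 10.3710 = 34.2243.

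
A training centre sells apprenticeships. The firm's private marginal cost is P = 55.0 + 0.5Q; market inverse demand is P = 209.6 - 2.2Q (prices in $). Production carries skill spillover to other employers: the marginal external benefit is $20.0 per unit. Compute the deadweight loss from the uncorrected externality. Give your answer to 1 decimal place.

Market equilibrium (private): 55.0 + 0.5Q = 209.6 - 2.2Q → Q_m = 57.2593.
Social marginal cost = private MC − MEB = 35.0 + 0.5Q.
Set SMC = demand: 35.0 + 0.5Q = 209.6 - 2.2Q → Q* = 64.6667.
The welfare-loss triangle has base |Q_m − Q*| and height MEB(Q_m) (the vertical gap between SMC and demand is zero at Q* and MEB at Q_m).
DWL = ½ × 7.4074 × 20.0000 = 74.0740.

DWL = $74.1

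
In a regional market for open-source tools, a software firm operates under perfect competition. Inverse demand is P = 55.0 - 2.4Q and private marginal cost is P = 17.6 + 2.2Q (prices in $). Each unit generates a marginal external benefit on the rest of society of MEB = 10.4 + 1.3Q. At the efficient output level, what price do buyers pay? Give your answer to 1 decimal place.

Social marginal cost = private MC − MEB = 7.2 + 0.9Q.
Set SMC = demand: 7.2 + 0.9Q = 55.0 - 2.4Q → Q* = 14.4848.
Consumer price on the demand curve at Q*: 55.0 − 2.4×14.4848 = 20.2365.

P = $20.2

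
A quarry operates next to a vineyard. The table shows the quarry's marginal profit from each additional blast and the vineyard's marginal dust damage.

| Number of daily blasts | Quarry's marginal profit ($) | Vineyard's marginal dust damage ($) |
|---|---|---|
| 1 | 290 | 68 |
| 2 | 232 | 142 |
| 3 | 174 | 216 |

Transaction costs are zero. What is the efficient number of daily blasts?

Bargaining reaches the level where marginal profit last exceeds marginal dust damage.
That holds through level 2 (232 ≥ 142) but not at 3 (174 < 216).

2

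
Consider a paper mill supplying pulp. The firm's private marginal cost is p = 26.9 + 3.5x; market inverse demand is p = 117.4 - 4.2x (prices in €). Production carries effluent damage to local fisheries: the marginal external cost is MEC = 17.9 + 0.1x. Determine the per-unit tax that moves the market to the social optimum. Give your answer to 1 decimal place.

Social marginal cost = private MC + MEC = 44.8 + 3.6x.
Set SMC = demand: 44.8 + 3.6x = 117.4 - 4.2x → x* = 9.3077.
The Pigouvian tax equals MEC at x*: 17.9 + 0.1×9.3077 = 18.8308.

tax = €18.8 per unit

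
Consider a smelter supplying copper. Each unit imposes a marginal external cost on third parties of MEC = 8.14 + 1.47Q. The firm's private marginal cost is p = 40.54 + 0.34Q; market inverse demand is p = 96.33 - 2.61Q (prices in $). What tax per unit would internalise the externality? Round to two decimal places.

tax = $23.99 per unit

Social marginal cost = private MC + MEC = 48.68 + 1.81Q.
Set SMC = demand: 48.68 + 1.81Q = 96.33 - 2.61Q → Q* = 10.7805.
The Pigouvian tax equals MEC at Q*: 8.14 + 1.47×10.7805 = 23.9873.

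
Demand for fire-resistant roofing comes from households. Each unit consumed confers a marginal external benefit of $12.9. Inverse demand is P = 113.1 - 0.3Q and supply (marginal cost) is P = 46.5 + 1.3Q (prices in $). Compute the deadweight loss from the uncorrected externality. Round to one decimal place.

DWL = $52.0

Market equilibrium (private): 46.5 + 1.3Q = 113.1 - 0.3Q → Q_m = 41.6250.
Social marginal benefit = demand + MEB = 126.0 - 0.3Q.
Set SMB = MC: 126.0 - 0.3Q = 46.5 + 1.3Q → Q* = 49.6875.
Height of the DWL triangle at Q_m is SMB(Q_m) − MC(Q_m) = MEB(Q_m) = 12.9000.
DWL = ½ × 8.0625 × 12.9000 = 52.0031.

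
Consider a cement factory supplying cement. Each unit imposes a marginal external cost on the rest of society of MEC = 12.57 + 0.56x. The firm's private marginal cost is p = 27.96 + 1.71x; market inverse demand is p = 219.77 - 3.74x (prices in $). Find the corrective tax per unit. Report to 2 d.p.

tax = $29.27 per unit

Social marginal cost = private MC + MEC = 40.53 + 2.27x.
Set SMC = demand: 40.53 + 2.27x = 219.77 - 3.74x → x* = 29.8236.
The Pigouvian tax equals MEC at x*: 12.57 + 0.56×29.8236 = 29.2712.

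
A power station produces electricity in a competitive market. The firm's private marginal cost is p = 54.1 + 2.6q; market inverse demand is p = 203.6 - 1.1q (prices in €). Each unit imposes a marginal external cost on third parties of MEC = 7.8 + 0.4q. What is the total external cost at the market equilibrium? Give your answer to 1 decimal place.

€641.7

Market equilibrium (private): 54.1 + 2.6q = 203.6 - 1.1q → q_m = 40.4054.
Total external cost = ∫₀^{q_m} (7.8 + 0.4q) dq = 7.8×40.4054 + ½×0.4×40.4054² = 641.6814.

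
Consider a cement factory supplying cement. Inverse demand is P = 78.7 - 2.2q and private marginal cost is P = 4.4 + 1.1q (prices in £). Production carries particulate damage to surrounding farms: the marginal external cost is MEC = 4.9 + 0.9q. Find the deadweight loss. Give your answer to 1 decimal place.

DWL = £75.4

Market equilibrium (private): 4.4 + 1.1q = 78.7 - 2.2q → q_m = 22.5152.
Social marginal cost = private MC + MEC = 9.3 + 2.0q.
Set SMC = demand: 9.3 + 2.0q = 78.7 - 2.2q → q* = 16.5238.
The welfare-loss triangle has base |q_m − q*| and height MEC(q_m) (the vertical gap between SMC and demand is zero at q* and MEC at q_m).
DWL = ½ × 5.9914 × 25.1636 = 75.3826.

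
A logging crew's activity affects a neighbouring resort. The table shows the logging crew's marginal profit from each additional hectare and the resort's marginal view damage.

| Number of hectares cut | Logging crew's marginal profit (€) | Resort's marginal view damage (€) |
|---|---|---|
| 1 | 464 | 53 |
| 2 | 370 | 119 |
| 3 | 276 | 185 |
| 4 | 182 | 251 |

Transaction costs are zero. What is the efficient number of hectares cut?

Bargaining reaches the level where marginal profit last exceeds marginal view damage.
That holds through level 3 (276 ≥ 185) but not at 4 (182 < 251).

3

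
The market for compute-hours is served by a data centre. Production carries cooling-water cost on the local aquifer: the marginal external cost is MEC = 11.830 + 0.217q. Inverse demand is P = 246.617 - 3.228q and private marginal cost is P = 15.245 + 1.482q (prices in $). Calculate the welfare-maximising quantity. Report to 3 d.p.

q* = 44.559

Social marginal cost = private MC + MEC = 27.075 + 1.699q.
Set SMC = demand: 27.075 + 1.699q = 246.617 - 3.228q → q* = 44.5590.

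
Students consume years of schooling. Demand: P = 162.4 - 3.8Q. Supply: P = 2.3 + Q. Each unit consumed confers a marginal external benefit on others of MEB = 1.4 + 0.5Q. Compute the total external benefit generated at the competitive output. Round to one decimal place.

Market equilibrium (private): 2.3 + Q = 162.4 - 3.8Q → Q_m = 33.3542.
Total external benefit = ∫₀^{Q_m} (1.4 + 0.5Q) dQ = 1.4×33.3542 + ½×0.5×33.3542² = 324.8215.

324.8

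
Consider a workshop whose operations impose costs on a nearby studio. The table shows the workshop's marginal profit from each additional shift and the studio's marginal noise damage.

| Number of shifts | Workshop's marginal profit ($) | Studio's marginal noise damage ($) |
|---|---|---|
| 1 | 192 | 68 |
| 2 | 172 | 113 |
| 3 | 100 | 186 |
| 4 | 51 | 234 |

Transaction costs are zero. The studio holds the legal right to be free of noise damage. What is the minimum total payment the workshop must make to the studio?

$181

Efficient level: marginal profit ≥ marginal noise damage through level 2, so k* = 2.
With the studio holding the right, the workshop must at least compensate total damage at k*: 68 + 113 = 181.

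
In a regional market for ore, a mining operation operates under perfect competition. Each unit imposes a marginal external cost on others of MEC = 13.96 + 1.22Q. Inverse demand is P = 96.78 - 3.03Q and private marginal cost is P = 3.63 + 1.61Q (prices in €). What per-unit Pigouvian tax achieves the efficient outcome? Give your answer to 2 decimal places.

tax = €30.45 per unit

Social marginal cost = private MC + MEC = 17.59 + 2.83Q.
Set SMC = demand: 17.59 + 2.83Q = 96.78 - 3.03Q → Q* = 13.5137.
The Pigouvian tax equals MEC at Q*: 13.96 + 1.22×13.5137 = 30.4467.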